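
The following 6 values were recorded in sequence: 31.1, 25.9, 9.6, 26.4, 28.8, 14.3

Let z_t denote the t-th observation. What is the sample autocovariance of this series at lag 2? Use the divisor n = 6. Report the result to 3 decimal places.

-34.891

Mean z̄ = (31.1 + 25.9 + 9.6 + 26.4 + 28.8 + 14.3)/6 = 22.6833
Σ_{t=1}^{4}(z_t−z̄)(z_{t+2}−z̄) = -209.3472
γ_2 = -209.3472 / 6 = -34.891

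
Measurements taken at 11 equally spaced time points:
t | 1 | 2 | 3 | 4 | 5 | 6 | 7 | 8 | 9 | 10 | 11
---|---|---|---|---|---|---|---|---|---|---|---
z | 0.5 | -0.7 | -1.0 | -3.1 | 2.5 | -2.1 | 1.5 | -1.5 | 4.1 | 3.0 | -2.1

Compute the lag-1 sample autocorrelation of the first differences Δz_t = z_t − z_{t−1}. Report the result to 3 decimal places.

-0.581

First differences Δz: -1.2, -0.3, -2.1, 5.6, -4.6, 3.6, -3.0, 5.6, -1.1, -5.1
Mean of differences = -0.2600
Numerator Σ(Δz_t−Δz̄)(Δz_{t+1}−Δz̄) = -80.3456
Denominator Σ(Δz_t−Δz̄)² = 138.3240
r_1(Δz) = -80.3456 / 138.3240 = -0.581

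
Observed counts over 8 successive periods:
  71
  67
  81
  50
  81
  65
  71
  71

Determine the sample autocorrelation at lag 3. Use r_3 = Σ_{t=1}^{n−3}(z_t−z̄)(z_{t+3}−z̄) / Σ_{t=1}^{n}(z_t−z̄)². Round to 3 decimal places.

-0.178

Mean z̄ = (71 + 67 + 81 + 50 + 81 + 65 + 71 + 71)/8 = 69.6250
Numerator Σ_{t=1}^{5}(z_t−z̄)(z_{t+3}−z̄) = -120.7969
Denominator Σ(z_t−z̄)² = 677.8750
r_3 = -120.7969 / 677.8750 = -0.178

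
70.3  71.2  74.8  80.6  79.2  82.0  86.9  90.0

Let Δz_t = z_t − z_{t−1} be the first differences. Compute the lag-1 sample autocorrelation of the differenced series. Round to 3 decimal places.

-0.314

First differences Δz: 0.9, 3.6, 5.8, -1.4, 2.8, 4.9, 3.1
Mean of differences = 2.8143
Numerator Σ(Δz_t−Δz̄)(Δz_{t+1}−Δz̄) = -11.1145
Denominator Σ(Δz_t−Δz̄)² = 35.3886
r_1(Δz) = -11.1145 / 35.3886 = -0.314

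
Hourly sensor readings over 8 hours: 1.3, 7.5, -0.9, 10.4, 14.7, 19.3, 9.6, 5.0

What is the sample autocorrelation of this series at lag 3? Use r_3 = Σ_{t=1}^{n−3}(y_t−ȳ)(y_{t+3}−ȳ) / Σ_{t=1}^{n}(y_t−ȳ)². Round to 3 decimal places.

-0.447

Mean ȳ = (1.3 + 7.5 − 0.9 + 10.4 + 14.7 + 19.3 + 9.6 + 5.0)/8 = 8.3625
Σ(y_t−ȳ)(y_{t+3}−ȳ) = (-14.3898) + (-5.4661) + (-101.3086) + (2.5214) + (-21.3098) = -139.9530
Denominator Σ(y_t−ȳ)² = 313.1988
r_3 = -139.9530 / 313.1988 = -0.447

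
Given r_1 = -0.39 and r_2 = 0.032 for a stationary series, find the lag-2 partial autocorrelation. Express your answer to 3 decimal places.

-0.142

φ_{22} = (r_2 − r_1²) / (1 − r_1²)
r_1² = (-0.39)² = 0.1521
Numerator = 0.032 − 0.1521 = -0.1201; denominator = 1 − 0.1521 = 0.8479
φ_{22} = -0.1201 / 0.8479 = -0.142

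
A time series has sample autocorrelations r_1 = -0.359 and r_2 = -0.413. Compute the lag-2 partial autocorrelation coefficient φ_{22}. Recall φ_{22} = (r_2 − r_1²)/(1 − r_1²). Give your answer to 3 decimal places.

φ_{22} = (r_2 − r_1²) / (1 − r_1²)
r_1² = (-0.359)² = 0.128881
Numerator = -0.413 − 0.1289 = -0.5419; denominator = 1 − 0.1289 = 0.8711
φ_{22} = -0.5419 / 0.8711 = -0.622

-0.622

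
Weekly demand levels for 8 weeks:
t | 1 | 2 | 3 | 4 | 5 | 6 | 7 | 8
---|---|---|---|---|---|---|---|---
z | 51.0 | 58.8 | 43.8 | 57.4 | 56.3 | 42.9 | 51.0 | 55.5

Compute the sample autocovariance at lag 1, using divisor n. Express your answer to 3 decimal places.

-14.625

Mean z̄ = (51.0 + 58.8 + 43.8 + 57.4 + 56.3 + 42.9 + 51.0 + 55.5)/8 = 52.0875
Deviations: -1.0875, 6.7125, -8.2875, 5.3125, 4.2125, -9.1875, -1.0875, 3.4125
Σ_{t=1}^{7}(z_t−z̄)(z_{t+1}−z̄) = -117.0002
γ_1 = -117.0002 / 8 = -14.625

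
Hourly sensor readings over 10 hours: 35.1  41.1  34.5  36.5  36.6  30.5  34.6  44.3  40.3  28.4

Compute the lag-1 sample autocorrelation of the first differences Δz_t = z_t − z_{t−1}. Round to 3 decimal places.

First differences Δz: 6.0, -6.6, 2.0, 0.1, -6.1, 4.1, 9.7, -4.0, -11.9
Mean of differences = -0.7444
Numerator Σ(Δz_t−Δz̄)(Δz_{t+1}−Δz̄) = -30.7998
Denominator Σ(Δz_t−Δz̄)² = 384.3022
r_1(Δz) = -30.7998 / 384.3022 = -0.080

-0.080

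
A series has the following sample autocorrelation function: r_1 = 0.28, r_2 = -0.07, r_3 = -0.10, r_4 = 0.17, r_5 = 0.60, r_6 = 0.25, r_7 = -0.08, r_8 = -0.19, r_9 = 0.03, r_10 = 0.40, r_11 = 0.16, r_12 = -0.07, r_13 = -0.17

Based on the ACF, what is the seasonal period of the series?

The largest autocorrelation is r_5 = 0.60, with a weaker echo at lag 10 (0.40); the remaining lags stay at or below 0.28.
The dominant spike at lag 5 indicates a seasonal period of 5.

5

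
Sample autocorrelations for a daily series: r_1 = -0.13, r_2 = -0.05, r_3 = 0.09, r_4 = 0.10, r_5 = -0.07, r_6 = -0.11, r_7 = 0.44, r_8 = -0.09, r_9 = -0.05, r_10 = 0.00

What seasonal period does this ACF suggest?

7

The largest autocorrelation is r_7 = 0.44; the remaining lags stay at or below 0.10.
The dominant spike at lag 7 indicates a seasonal period of 7.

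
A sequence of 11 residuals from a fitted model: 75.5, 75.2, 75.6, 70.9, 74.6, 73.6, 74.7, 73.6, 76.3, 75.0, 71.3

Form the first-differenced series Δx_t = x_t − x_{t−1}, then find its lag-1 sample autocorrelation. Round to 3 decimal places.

-0.453

First differences Δx: -0.3, 0.4, -4.7, 3.7, -1.0, 1.1, -1.1, 2.7, -1.3, -3.7
Mean of differences = -0.4200
Numerator Σ(Δx_t−Δx̄)(Δx_{t+1}−Δx̄) = -27.3304
Denominator Σ(Δx_t−Δx̄)² = 60.3560
r_1(Δx) = -27.3304 / 60.3560 = -0.453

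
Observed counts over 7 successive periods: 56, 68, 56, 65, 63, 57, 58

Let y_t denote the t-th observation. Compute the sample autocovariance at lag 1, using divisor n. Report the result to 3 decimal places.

Mean ȳ = (56 + 68 + 56 + 65 + 63 + 57 + 58)/7 = 60.4286
Σ_{t=1}^{6}(y_t−ȳ)(y_{t+1}−ȳ) = -76.0408
γ_1 = -76.0408 / 7 = -10.863

-10.863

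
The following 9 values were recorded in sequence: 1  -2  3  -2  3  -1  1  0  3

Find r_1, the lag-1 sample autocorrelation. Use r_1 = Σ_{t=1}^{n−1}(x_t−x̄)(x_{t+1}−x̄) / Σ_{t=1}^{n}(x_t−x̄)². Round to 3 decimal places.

Mean x̄ = (1 − 2 + 3 − 2 + 3 − 1 + 1 + 0 + 3)/9 = 0.6667
Numerator Σ_{t=1}^{8}(x_t−x̄)(x_{t+1}−x̄) = -25.7778
Denominator Σ(x_t−x̄)² = 34.0000
r_1 = -25.7778 / 34.0000 = -0.758

-0.758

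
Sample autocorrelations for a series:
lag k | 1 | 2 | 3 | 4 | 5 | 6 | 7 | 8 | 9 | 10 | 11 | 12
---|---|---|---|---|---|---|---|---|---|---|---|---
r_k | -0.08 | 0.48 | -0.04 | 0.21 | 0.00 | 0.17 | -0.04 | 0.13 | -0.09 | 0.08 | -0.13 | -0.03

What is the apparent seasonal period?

The largest autocorrelation is r_2 = 0.48, with weaker echoes at lags 4 (0.21) and 6 (0.17); the remaining lags stay at or below 0.13.
The dominant spike at lag 2 indicates a seasonal period of 2.

2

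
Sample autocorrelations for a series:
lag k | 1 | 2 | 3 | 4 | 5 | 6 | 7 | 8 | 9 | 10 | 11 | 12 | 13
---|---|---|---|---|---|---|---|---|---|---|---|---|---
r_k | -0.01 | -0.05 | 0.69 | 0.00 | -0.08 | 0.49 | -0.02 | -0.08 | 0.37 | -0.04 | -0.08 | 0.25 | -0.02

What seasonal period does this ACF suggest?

The largest autocorrelation is r_3 = 0.69, with weaker echoes at lags 6 (0.49), 9 (0.37) and 12 (0.25); the remaining lags stay at or below 0.00.
The dominant spike at lag 3 indicates a seasonal period of 3.

3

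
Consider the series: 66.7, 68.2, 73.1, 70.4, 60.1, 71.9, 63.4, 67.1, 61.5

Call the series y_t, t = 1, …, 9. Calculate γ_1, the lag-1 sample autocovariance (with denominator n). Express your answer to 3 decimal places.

-5.309

Mean ȳ = (66.7 + 68.2 + 73.1 + 70.4 + 60.1 + 71.9 + 63.4 + 67.1 + 61.5)/9 = 66.9333
Σ_{t=1}^{8}(y_t−ȳ)(y_{t+1}−ȳ) = -47.7778
γ_1 = -47.7778 / 9 = -5.309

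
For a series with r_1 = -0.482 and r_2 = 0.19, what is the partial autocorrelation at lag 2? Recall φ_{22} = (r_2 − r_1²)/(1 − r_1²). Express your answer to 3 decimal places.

φ_{22} = (r_2 − r_1²) / (1 − r_1²)
r_1² = (-0.482)² = 0.232324
Numerator = 0.19 − 0.2323 = -0.0423; denominator = 1 − 0.2323 = 0.7677
φ_{22} = -0.0423 / 0.7677 = -0.055

-0.055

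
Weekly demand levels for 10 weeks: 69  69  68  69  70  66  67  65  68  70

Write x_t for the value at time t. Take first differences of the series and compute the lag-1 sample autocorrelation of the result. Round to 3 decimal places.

First differences Δx: 0, -1, 1, 1, -4, 1, -2, 3, 2
Mean of differences = 0.1111
Numerator Σ(Δx_t−Δx̄)(Δx_{t+1}−Δx̄) = -9.9012
Denominator Σ(Δx_t−Δx̄)² = 36.8889
r_1(Δx) = -9.9012 / 36.8889 = -0.268

-0.268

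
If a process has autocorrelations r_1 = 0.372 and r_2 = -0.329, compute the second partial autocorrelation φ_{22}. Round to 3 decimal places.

φ_{22} = (r_2 − r_1²) / (1 − r_1²)
r_1² = (0.372)² = 0.138384
Numerator = -0.329 − 0.1384 = -0.4674; denominator = 1 − 0.1384 = 0.8616
φ_{22} = -0.4674 / 0.8616 = -0.542

-0.542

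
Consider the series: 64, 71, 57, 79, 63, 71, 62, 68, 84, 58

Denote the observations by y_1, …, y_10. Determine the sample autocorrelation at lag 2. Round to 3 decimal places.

Mean ȳ = (64 + 71 + 57 + 79 + 63 + 71 + 62 + 68 + 84 + 58)/10 = 67.7000
Numerator Σ_{t=1}^{8}(y_t−ȳ)(y_{t+2}−ȳ) = 96.4200
Denominator Σ(y_t−ȳ)² = 692.1000
r_2 = 96.4200 / 692.1000 = 0.139

0.139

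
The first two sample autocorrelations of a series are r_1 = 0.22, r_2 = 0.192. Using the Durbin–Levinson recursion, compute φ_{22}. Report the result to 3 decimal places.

φ_{22} = (r_2 − r_1²) / (1 − r_1²)
r_1² = (0.22)² = 0.0484
Numerator = 0.192 − 0.0484 = 0.1436; denominator = 1 − 0.0484 = 0.9516
φ_{22} = 0.1436 / 0.9516 = 0.151

0.151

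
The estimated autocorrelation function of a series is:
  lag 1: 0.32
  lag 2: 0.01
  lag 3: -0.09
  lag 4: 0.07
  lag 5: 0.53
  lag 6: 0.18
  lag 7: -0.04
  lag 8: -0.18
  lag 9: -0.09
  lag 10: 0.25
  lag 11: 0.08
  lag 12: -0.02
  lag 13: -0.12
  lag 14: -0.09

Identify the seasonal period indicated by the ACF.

The largest autocorrelation is r_5 = 0.53; the remaining lags stay at or below 0.32. The elevated value at lag 1 (0.32), dropping to 0.01 at lag 2, reflects decaying short-term dependence rather than seasonality.
The dominant spike at lag 5 indicates a seasonal period of 5.

5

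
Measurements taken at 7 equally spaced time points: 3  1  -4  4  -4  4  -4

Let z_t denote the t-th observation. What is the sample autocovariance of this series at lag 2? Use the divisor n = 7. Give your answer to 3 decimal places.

5.714

Mean z̄ = (3 + 1 − 4 + 4 − 4 + 4 − 4)/7 = 0.0000
Deviations: 3.0000, 1.0000, -4.0000, 4.0000, -4.0000, 4.0000, -4.0000
Σ_{t=1}^{5}(z_t−z̄)(z_{t+2}−z̄) = 40.0000
γ_2 = 40.0000 / 7 = 5.714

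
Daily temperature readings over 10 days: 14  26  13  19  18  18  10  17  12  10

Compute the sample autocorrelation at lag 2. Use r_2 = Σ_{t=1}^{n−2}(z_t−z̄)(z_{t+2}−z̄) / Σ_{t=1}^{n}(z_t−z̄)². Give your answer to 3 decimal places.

0.200

Mean z̄ = (14 + 26 + 13 + 19 + 18 + 18 + 10 + 17 + 12 + 10)/10 = 15.7000
Numerator Σ_{t=1}^{8}(z_t−z̄)(z_{t+2}−z̄) = 43.5200
Denominator Σ(z_t−z̄)² = 218.1000
r_2 = 43.5200 / 218.1000 = 0.200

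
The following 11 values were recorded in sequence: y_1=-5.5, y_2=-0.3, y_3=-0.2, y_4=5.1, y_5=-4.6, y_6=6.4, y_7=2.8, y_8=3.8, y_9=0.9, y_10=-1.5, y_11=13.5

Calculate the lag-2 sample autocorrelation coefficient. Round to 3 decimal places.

0.071

Mean ȳ = (-5.5 − 0.3 − 0.2 + 5.1 − 4.6 + 6.4 + 2.8 + 3.8 + 0.9 − 1.5 + 13.5)/11 = 1.8545
Numerator Σ_{t=1}^{9}(y_t−ȳ)(y_{t+2}−ȳ) = 20.3268
Denominator Σ(y_t−ȳ)² = 288.2673
r_2 = 20.3268 / 288.2673 = 0.071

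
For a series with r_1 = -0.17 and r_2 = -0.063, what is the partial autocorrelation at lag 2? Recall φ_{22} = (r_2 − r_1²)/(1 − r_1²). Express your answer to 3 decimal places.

-0.095

φ_{22} = (r_2 − r_1²) / (1 − r_1²)
r_1² = (-0.17)² = 0.0289
Numerator = -0.063 − 0.0289 = -0.0919; denominator = 1 − 0.0289 = 0.9711
φ_{22} = -0.0919 / 0.9711 = -0.095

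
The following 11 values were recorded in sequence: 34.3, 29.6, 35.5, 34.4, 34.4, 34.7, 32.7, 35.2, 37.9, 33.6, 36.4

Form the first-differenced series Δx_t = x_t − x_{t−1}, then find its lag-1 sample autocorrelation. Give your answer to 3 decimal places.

-0.567

First differences Δx: -4.7, 5.9, -1.1, 0.0, 0.3, -2.0, 2.5, 2.7, -4.3, 2.8
Mean of differences = 0.2100
Numerator Σ(Δx_t−Δx̄)(Δx_{t+1}−Δx̄) = -57.6041
Denominator Σ(Δx_t−Δx̄)² = 101.6290
r_1(Δx) = -57.6041 / 101.6290 = -0.567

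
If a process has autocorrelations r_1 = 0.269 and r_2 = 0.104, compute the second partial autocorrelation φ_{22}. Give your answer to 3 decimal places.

0.034

φ_{22} = (r_2 − r_1²) / (1 − r_1²)
r_1² = (0.269)² = 0.072361
Numerator = 0.104 − 0.0724 = 0.0316; denominator = 1 − 0.0724 = 0.9276
φ_{22} = 0.0316 / 0.9276 = 0.034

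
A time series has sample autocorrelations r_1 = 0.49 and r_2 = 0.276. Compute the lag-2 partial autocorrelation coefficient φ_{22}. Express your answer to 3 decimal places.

0.047

φ_{22} = (r_2 − r_1²) / (1 − r_1²)
r_1² = (0.49)² = 0.2401
Numerator = 0.276 − 0.2401 = 0.0359; denominator = 1 − 0.2401 = 0.7599
φ_{22} = 0.0359 / 0.7599 = 0.047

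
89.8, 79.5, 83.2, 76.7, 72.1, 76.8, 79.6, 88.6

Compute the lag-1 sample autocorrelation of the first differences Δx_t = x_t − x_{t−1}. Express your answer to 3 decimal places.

First differences Δx: -10.3, 3.7, -6.5, -4.6, 4.7, 2.8, 9.0
Mean of differences = -0.1714
Numerator Σ(Δx_t−Δx̄)(Δx_{t+1}−Δx̄) = -15.5322
Denominator Σ(Δx_t−Δx̄)² = 293.9143
r_1(Δx) = -15.5322 / 293.9143 = -0.053

-0.053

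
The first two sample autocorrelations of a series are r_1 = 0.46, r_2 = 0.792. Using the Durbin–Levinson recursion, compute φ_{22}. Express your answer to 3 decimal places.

0.736

φ_{22} = (r_2 − r_1²) / (1 − r_1²)
r_1² = (0.46)² = 0.2116
Numerator = 0.792 − 0.2116 = 0.5804; denominator = 1 − 0.2116 = 0.7884
φ_{22} = 0.5804 / 0.7884 = 0.736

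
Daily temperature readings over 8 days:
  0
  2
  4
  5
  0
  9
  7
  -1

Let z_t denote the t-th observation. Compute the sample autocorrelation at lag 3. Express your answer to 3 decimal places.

Mean z̄ = (0 + 2 + 4 + 5 + 0 + 9 + 7 − 1)/8 = 3.2500
Deviations from mean: -3.2500, -1.2500, 0.7500, 1.7500, -3.2500, 5.7500, 3.7500, -4.2500
Numerator Σ_{t=1}^{5}(z_t−z̄)(z_{t+3}−z̄) = 23.0625
Denominator Σ(z_t−z̄)² = 91.5000
r_3 = 23.0625 / 91.5000 = 0.252

0.252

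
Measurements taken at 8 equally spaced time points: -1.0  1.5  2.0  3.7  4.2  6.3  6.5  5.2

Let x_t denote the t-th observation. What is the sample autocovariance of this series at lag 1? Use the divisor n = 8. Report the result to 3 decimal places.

3.392

Mean x̄ = (-1.0 + 1.5 + 2.0 + 3.7 + 4.2 + 6.3 + 6.5 + 5.2)/8 = 3.5500
Σ_{t=1}^{7}(x_t−x̄)(x_{t+1}−x̄) = 27.1375
γ_1 = 27.1375 / 8 = 3.392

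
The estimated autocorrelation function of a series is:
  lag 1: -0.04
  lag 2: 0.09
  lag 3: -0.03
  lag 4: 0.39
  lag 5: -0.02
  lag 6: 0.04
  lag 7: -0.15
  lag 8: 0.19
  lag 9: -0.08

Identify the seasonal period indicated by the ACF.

The largest autocorrelation is r_4 = 0.39, with a weaker echo at lag 8 (0.19); the remaining lags stay at or below 0.09.
The dominant spike at lag 4 indicates a seasonal period of 4.

4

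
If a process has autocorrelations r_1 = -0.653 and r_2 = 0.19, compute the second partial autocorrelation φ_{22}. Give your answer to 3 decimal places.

φ_{22} = (r_2 − r_1²) / (1 − r_1²)
r_1² = (-0.653)² = 0.426409
Numerator = 0.19 − 0.4264 = -0.2364; denominator = 1 − 0.4264 = 0.5736
φ_{22} = -0.2364 / 0.5736 = -0.412

-0.412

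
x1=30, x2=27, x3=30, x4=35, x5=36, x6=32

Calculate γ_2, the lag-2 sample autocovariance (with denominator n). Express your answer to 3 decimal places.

Mean x̄ = (30 + 27 + 30 + 35 + 36 + 32)/6 = 31.6667
Deviations: -1.6667, -4.6667, -1.6667, 3.3333, 4.3333, 0.3333
Σ_{t=1}^{4}(x_t−x̄)(x_{t+2}−x̄) = -18.8889
γ_2 = -18.8889 / 6 = -3.148

-3.148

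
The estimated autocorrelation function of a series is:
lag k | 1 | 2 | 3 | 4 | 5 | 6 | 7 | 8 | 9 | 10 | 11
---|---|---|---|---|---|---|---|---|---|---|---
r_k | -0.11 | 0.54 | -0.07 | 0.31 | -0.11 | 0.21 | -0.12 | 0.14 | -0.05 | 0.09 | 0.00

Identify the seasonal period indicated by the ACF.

The largest autocorrelation is r_2 = 0.54, with weaker echoes at lags 4 (0.31) and 6 (0.21); the remaining lags stay at or below 0.14.
The dominant spike at lag 2 indicates a seasonal period of 2.

2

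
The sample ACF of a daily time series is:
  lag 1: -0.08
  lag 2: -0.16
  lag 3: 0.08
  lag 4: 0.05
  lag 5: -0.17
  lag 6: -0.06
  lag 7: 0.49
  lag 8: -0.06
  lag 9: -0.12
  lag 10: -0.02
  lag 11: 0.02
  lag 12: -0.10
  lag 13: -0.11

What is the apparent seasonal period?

The largest autocorrelation is r_7 = 0.49; the remaining lags stay at or below 0.08.
The dominant spike at lag 7 indicates a seasonal period of 7.

7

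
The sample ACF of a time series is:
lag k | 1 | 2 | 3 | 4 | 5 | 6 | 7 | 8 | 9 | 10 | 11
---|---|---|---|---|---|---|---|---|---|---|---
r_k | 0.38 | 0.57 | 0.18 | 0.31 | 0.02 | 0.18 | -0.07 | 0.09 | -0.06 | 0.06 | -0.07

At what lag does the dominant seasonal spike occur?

The largest autocorrelation is r_2 = 0.57; the remaining lags stay at or below 0.38.
The dominant spike at lag 2 indicates a seasonal period of 2.

2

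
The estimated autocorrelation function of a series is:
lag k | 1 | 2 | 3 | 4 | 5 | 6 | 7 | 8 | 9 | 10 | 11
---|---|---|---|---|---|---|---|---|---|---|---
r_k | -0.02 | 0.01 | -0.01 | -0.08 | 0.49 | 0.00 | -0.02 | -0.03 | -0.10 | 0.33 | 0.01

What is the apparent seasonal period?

The largest autocorrelation is r_5 = 0.49, with a weaker echo at lag 10 (0.33); the remaining lags stay at or below 0.01.
The dominant spike at lag 5 indicates a seasonal period of 5.

5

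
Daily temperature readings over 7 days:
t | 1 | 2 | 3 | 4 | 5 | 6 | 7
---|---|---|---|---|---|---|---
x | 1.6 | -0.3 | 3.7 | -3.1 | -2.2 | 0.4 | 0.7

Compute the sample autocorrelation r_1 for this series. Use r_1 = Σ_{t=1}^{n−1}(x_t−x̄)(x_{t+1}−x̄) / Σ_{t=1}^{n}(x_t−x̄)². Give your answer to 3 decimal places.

Mean x̄ = (1.6 − 0.3 + 3.7 − 3.1 − 2.2 + 0.4 + 0.7)/7 = 0.1143
Numerator Σ_{t=1}^{6}(x_t−x̄)(x_{t+1}−x̄) = -6.6816
Denominator Σ(x_t−x̄)² = 31.3486
r_1 = -6.6816 / 31.3486 = -0.213

-0.213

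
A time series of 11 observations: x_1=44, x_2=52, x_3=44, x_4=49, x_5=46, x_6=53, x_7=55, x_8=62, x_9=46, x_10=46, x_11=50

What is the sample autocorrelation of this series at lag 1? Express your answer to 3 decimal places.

0.059

Mean x̄ = (44 + 52 + 44 + 49 + 46 + 53 + 55 + 62 + 46 + 46 + 50)/11 = 49.7273
Numerator Σ_{t=1}^{10}(x_t−x̄)(x_{t+1}−x̄) = 17.7438
Denominator Σ(x_t−x̄)² = 302.1818
r_1 = 17.7438 / 302.1818 = 0.059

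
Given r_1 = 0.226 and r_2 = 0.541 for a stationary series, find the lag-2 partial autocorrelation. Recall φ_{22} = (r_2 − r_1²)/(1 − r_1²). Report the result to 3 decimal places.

0.516

φ_{22} = (r_2 − r_1²) / (1 − r_1²)
r_1² = (0.226)² = 0.051076
Numerator = 0.541 − 0.0511 = 0.4899; denominator = 1 − 0.0511 = 0.9489
φ_{22} = 0.4899 / 0.9489 = 0.516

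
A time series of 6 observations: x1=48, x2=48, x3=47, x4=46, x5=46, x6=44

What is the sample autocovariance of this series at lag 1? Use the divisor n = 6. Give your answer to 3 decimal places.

0.708

Mean x̄ = (48 + 48 + 47 + 46 + 46 + 44)/6 = 46.5000
Σ_{t=1}^{5}(x_t−x̄)(x_{t+1}−x̄) = 4.2500
γ_1 = 4.2500 / 6 = 0.708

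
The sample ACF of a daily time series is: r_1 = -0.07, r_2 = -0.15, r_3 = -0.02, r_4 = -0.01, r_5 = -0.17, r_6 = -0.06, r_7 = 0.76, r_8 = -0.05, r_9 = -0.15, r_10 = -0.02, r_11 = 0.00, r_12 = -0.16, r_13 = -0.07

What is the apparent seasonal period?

7

The largest autocorrelation is r_7 = 0.76; the remaining lags stay at or below 0.00.
The dominant spike at lag 7 indicates a seasonal period of 7.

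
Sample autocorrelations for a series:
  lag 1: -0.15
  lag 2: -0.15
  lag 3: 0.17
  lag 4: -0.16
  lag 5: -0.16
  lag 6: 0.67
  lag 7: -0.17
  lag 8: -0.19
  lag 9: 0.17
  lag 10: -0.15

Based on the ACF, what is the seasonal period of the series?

6

The largest autocorrelation is r_6 = 0.67; the remaining lags stay at or below 0.17.
The dominant spike at lag 6 indicates a seasonal period of 6.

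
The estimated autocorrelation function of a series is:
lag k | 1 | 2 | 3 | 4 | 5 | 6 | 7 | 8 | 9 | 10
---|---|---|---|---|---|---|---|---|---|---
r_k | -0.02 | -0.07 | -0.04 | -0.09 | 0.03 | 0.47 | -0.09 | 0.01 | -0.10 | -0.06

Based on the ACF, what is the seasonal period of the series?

6

The largest autocorrelation is r_6 = 0.47; the remaining lags stay at or below 0.03.
The dominant spike at lag 6 indicates a seasonal period of 6.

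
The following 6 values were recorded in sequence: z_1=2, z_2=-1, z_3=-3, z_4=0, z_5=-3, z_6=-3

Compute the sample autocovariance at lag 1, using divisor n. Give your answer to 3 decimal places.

-0.185

Mean z̄ = (2 − 1 − 3 + 0 − 3 − 3)/6 = -1.3333
Deviations: 3.3333, 0.3333, -1.6667, 1.3333, -1.6667, -1.6667
Σ_{t=1}^{5}(z_t−z̄)(z_{t+1}−z̄) = -1.1111
γ_1 = -1.1111 / 6 = -0.185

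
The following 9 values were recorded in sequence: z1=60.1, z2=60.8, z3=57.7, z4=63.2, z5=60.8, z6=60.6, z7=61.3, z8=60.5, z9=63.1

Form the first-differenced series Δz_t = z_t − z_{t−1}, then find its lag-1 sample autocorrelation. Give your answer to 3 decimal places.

-0.657

First differences Δz: 0.7, -3.1, 5.5, -2.4, -0.2, 0.7, -0.8, 2.6
Mean of differences = 0.3750
Numerator Σ(Δz_t−Δz̄)(Δz_{t+1}−Δz̄) = -34.7481
Denominator Σ(Δz_t−Δz̄)² = 52.9150
r_1(Δz) = -34.7481 / 52.9150 = -0.657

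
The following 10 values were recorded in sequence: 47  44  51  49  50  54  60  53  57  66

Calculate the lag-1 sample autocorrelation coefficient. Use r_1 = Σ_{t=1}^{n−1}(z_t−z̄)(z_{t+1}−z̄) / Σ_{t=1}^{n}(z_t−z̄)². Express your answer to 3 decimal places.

0.390

Mean z̄ = (47 + 44 + 51 + 49 + 50 + 54 + 60 + 53 + 57 + 66)/10 = 53.1000
Numerator Σ_{t=1}^{9}(z_t−z̄)(z_{t+1}−z̄) = 148.5900
Denominator Σ(z_t−z̄)² = 380.9000
r_1 = 148.5900 / 380.9000 = 0.390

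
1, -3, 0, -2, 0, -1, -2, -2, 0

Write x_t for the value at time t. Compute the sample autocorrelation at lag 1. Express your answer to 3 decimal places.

-0.571

Mean x̄ = (1 − 3 + 0 − 2 + 0 − 1 − 2 − 2 + 0)/9 = -1.0000
Numerator Σ_{t=1}^{8}(x_t−x̄)(x_{t+1}−x̄) = -8.0000
Denominator Σ(x_t−x̄)² = 14.0000
r_1 = -8.0000 / 14.0000 = -0.571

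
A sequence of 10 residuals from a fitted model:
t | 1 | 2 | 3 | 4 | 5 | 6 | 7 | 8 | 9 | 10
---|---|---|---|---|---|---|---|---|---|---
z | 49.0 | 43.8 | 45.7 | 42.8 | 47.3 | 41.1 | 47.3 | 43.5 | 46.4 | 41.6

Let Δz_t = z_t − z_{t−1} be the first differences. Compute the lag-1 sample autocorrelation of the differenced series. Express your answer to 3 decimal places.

-0.806

First differences Δz: -5.2, 1.9, -2.9, 4.5, -6.2, 6.2, -3.8, 2.9, -4.8
Mean of differences = -0.8222
Numerator Σ(Δz_t−Δz̄)(Δz_{t+1}−Δz̄) = -141.8183
Denominator Σ(Δz_t−Δz̄)² = 175.9956
r_1(Δz) = -141.8183 / 175.9956 = -0.806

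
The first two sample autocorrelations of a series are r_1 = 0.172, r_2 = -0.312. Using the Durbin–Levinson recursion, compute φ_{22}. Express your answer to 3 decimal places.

φ_{22} = (r_2 − r_1²) / (1 − r_1²)
r_1² = (0.172)² = 0.029584
Numerator = -0.312 − 0.0296 = -0.3416; denominator = 1 − 0.0296 = 0.9704
φ_{22} = -0.3416 / 0.9704 = -0.352

-0.352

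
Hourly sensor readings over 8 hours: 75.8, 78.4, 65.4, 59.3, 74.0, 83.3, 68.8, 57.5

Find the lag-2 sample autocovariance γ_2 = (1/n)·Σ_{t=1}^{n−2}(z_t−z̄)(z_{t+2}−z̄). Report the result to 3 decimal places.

-56.143

Mean z̄ = (75.8 + 78.4 + 65.4 + 59.3 + 74.0 + 83.3 + 68.8 + 57.5)/8 = 70.3125
Deviations: 5.4875, 8.0875, -4.9125, -11.0125, 3.6875, 12.9875, -1.5125, -12.8125
Σ_{t=1}^{6}(z_t−z̄)(z_{t+2}−z̄) = -449.1403
γ_2 = -449.1403 / 8 = -56.143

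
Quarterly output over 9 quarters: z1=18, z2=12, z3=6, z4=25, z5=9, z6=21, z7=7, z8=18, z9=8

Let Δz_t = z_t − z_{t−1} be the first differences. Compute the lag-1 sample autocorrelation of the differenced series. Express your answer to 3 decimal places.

-0.808

First differences Δz: -6, -6, 19, -16, 12, -14, 11, -10
Mean of differences = -1.2500
Numerator Σ(Δz_t−Δz̄)(Δz_{t+1}−Δz̄) = -1000.0625
Denominator Σ(Δz_t−Δz̄)² = 1237.5000
r_1(Δz) = -1000.0625 / 1237.5000 = -0.808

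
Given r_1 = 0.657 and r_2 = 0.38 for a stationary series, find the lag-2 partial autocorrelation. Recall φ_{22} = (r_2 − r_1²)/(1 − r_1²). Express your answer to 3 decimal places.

φ_{22} = (r_2 − r_1²) / (1 − r_1²)
r_1² = (0.657)² = 0.431649
Numerator = 0.38 − 0.4316 = -0.0516; denominator = 1 − 0.4316 = 0.5684
φ_{22} = -0.0516 / 0.5684 = -0.091

-0.091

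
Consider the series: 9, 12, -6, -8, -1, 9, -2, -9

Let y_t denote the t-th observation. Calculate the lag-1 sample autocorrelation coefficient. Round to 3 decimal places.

0.165

Mean ȳ = (9 + 12 − 6 − 8 − 1 + 9 − 2 − 9)/8 = 0.5000
Σ(y_t−ȳ)(y_{t+1}−ȳ) = (97.7500) + (-74.7500) + (55.2500) + (12.7500) + (-12.7500) + (-21.2500) + (23.7500) = 80.7500
Denominator Σ(y_t−ȳ)² = 490.0000
r_1 = 80.7500 / 490.0000 = 0.165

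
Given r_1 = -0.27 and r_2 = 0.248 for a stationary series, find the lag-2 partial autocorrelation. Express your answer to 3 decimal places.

0.189

φ_{22} = (r_2 − r_1²) / (1 − r_1²)
r_1² = (-0.27)² = 0.0729
Numerator = 0.248 − 0.0729 = 0.1751; denominator = 1 − 0.0729 = 0.9271
φ_{22} = 0.1751 / 0.9271 = 0.189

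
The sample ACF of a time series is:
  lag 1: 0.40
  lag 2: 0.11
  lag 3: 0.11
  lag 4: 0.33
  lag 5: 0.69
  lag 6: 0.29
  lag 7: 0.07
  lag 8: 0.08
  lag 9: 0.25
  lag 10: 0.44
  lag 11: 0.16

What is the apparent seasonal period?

5

The largest autocorrelation is r_5 = 0.69, with a weaker echo at lag 10 (0.44); the remaining lags stay at or below 0.40. The elevated value at lag 1 (0.40), dropping to 0.11 at lag 2, reflects decaying short-term dependence rather than seasonality.
The dominant spike at lag 5 indicates a seasonal period of 5.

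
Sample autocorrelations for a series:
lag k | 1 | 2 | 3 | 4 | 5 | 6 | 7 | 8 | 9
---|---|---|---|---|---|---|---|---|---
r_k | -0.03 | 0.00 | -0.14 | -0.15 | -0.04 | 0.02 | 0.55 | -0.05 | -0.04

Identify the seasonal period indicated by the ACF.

The largest autocorrelation is r_7 = 0.55; the remaining lags stay at or below 0.02.
The dominant spike at lag 7 indicates a seasonal period of 7.

7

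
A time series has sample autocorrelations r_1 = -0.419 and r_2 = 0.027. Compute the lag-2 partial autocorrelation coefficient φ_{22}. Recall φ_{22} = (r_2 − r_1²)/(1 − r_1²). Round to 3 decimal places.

φ_{22} = (r_2 − r_1²) / (1 − r_1²)
r_1² = (-0.419)² = 0.175561
Numerator = 0.027 − 0.1756 = -0.1486; denominator = 1 − 0.1756 = 0.8244
φ_{22} = -0.1486 / 0.8244 = -0.180

-0.180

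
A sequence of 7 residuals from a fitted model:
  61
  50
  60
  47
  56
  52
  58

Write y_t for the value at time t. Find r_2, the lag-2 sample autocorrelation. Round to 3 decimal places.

0.602

Mean ȳ = (61 + 50 + 60 + 47 + 56 + 52 + 58)/7 = 54.8571
Deviations from mean: 6.1429, -4.8571, 5.1429, -7.8571, 1.1429, -2.8571, 3.1429
Σ(y_t−ȳ)(y_{t+2}−ȳ) = (31.5918) + (38.1633) + (5.8776) + (22.4490) + (3.5918) = 101.6735
Denominator Σ(y_t−ȳ)² = 168.8571
r_2 = 101.6735 / 168.8571 = 0.602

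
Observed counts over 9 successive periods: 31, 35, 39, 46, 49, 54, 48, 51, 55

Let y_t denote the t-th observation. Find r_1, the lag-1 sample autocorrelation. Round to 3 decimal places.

0.586

Mean ȳ = (31 + 35 + 39 + 46 + 49 + 54 + 48 + 51 + 55)/9 = 45.3333
Numerator Σ_{t=1}^{8}(y_t−ȳ)(y_{t+1}−ȳ) = 336.5556
Denominator Σ(y_t−ȳ)² = 574.0000
r_1 = 336.5556 / 574.0000 = 0.586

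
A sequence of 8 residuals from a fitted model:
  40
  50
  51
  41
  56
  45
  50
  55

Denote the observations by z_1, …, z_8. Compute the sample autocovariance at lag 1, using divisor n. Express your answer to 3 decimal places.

-13.219

Mean z̄ = (40 + 50 + 51 + 41 + 56 + 45 + 50 + 55)/8 = 48.5000
Deviations: -8.5000, 1.5000, 2.5000, -7.5000, 7.5000, -3.5000, 1.5000, 6.5000
Σ_{t=1}^{7}(z_t−z̄)(z_{t+1}−z̄) = -105.7500
γ_1 = -105.7500 / 8 = -13.219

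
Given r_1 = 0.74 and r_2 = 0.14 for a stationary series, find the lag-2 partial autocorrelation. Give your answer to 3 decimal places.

φ_{22} = (r_2 − r_1²) / (1 − r_1²)
r_1² = (0.74)² = 0.5476
Numerator = 0.14 − 0.5476 = -0.4076; denominator = 1 − 0.5476 = 0.4524
φ_{22} = -0.4076 / 0.4524 = -0.901

-0.901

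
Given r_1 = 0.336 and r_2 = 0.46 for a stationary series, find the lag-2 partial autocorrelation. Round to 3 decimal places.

φ_{22} = (r_2 − r_1²) / (1 − r_1²)
r_1² = (0.336)² = 0.112896
Numerator = 0.46 − 0.1129 = 0.3471; denominator = 1 − 0.1129 = 0.8871
φ_{22} = 0.3471 / 0.8871 = 0.391

0.391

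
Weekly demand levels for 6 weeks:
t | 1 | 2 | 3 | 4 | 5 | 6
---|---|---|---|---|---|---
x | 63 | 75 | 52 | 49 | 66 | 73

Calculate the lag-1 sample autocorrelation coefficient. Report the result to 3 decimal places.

Mean x̄ = (63 + 75 + 52 + 49 + 66 + 73)/6 = 63.0000
Σ(x_t−x̄)(x_{t+1}−x̄) = (0.0000) + (-132.0000) + (154.0000) + (-42.0000) + (30.0000) = 10.0000
Denominator Σ(x_t−x̄)² = 570.0000
r_1 = 10.0000 / 570.0000 = 0.018

0.018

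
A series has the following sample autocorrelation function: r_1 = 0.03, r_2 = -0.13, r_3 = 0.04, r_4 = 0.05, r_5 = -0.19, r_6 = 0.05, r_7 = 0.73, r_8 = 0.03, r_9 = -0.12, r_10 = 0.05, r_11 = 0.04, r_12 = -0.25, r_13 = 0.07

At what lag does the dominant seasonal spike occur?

7

The largest autocorrelation is r_7 = 0.73; the remaining lags stay at or below 0.07.
The dominant spike at lag 7 indicates a seasonal period of 7.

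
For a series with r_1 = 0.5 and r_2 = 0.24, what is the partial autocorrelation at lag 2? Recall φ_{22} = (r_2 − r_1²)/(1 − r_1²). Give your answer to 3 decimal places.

-0.013

φ_{22} = (r_2 − r_1²) / (1 − r_1²)
r_1² = (0.5)² = 0.25
Numerator = 0.24 − 0.2500 = -0.0100; denominator = 1 − 0.2500 = 0.7500
φ_{22} = -0.0100 / 0.7500 = -0.013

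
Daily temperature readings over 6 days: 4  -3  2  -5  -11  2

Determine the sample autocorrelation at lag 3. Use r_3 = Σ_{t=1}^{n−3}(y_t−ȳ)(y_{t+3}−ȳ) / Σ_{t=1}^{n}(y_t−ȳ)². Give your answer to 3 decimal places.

Mean ȳ = (4 − 3 + 2 − 5 − 11 + 2)/6 = -1.8333
Deviations from mean: 5.8333, -1.1667, 3.8333, -3.1667, -9.1667, 3.8333
Σ(y_t−ȳ)(y_{t+3}−ȳ) = (-18.4722) + (10.6944) + (14.6944) = 6.9167
Denominator Σ(y_t−ȳ)² = 158.8333
r_3 = 6.9167 / 158.8333 = 0.044

0.044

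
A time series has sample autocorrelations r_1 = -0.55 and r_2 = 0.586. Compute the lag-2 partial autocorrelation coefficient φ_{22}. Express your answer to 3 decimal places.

0.406

φ_{22} = (r_2 − r_1²) / (1 − r_1²)
r_1² = (-0.55)² = 0.3025
Numerator = 0.586 − 0.3025 = 0.2835; denominator = 1 − 0.3025 = 0.6975
φ_{22} = 0.2835 / 0.6975 = 0.406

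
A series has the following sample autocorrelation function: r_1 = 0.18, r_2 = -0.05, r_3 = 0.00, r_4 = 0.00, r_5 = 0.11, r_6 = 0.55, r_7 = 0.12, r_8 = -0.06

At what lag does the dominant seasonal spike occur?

The largest autocorrelation is r_6 = 0.55; the remaining lags stay at or below 0.18.
The dominant spike at lag 6 indicates a seasonal period of 6.

6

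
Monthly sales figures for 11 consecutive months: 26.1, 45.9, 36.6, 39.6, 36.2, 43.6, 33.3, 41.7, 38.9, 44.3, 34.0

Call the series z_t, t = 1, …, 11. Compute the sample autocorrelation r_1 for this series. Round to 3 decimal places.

Mean z̄ = (26.1 + 45.9 + 36.6 + 39.6 + 36.2 + 43.6 + 33.3 + 41.7 + 38.9 + 44.3 + 34.0)/11 = 38.2000
Numerator Σ_{t=1}^{10}(z_t−z̄)(z_{t+1}−z̄) = -183.8400
Denominator Σ(z_t−z̄)² = 334.9800
r_1 = -183.8400 / 334.9800 = -0.549

-0.549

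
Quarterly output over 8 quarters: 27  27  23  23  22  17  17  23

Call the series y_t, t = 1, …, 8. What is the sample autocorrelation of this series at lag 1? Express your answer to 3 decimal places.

Mean ȳ = (27 + 27 + 23 + 23 + 22 + 17 + 17 + 23)/8 = 22.3750
Σ(y_t−ȳ)(y_{t+1}−ȳ) = (21.3906) + (2.8906) + (0.3906) + (-0.2344) + (2.0156) + (28.8906) + (-3.3594) = 51.9844
Denominator Σ(y_t−ȳ)² = 101.8750
r_1 = 51.9844 / 101.8750 = 0.510

0.510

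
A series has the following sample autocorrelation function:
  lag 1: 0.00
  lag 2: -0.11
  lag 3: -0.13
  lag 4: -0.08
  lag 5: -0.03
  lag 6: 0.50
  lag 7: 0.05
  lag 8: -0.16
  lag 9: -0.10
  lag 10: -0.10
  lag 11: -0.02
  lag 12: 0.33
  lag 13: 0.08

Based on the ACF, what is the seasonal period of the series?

6

The largest autocorrelation is r_6 = 0.50, with a weaker echo at lag 12 (0.33); the remaining lags stay at or below 0.08.
The dominant spike at lag 6 indicates a seasonal period of 6.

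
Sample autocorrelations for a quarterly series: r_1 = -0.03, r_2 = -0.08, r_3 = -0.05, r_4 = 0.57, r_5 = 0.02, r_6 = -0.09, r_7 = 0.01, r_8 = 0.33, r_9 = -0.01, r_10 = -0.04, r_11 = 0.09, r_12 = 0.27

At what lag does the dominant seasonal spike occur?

4

The largest autocorrelation is r_4 = 0.57, with weaker echoes at lags 8 (0.33) and 12 (0.27); the remaining lags stay at or below 0.09.
The dominant spike at lag 4 indicates a seasonal period of 4.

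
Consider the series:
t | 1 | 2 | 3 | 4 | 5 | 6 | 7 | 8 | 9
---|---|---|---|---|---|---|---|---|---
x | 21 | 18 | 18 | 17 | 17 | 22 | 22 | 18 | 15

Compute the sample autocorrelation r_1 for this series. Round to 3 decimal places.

0.178

Mean x̄ = (21 + 18 + 18 + 17 + 17 + 22 + 22 + 18 + 15)/9 = 18.6667
Numerator Σ_{t=1}^{8}(x_t−x̄)(x_{t+1}−x̄) = 8.5556
Denominator Σ(x_t−x̄)² = 48.0000
r_1 = 8.5556 / 48.0000 = 0.178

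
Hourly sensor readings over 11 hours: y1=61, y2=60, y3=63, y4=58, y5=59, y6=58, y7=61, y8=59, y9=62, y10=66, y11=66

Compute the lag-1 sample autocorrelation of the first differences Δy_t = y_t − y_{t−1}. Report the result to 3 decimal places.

-0.417

First differences Δy: -1, 3, -5, 1, -1, 3, -2, 3, 4, 0
Mean of differences = 0.5000
Numerator Σ(Δy_t−Δȳ)(Δy_{t+1}−Δȳ) = -30.2500
Denominator Σ(Δy_t−Δȳ)² = 72.5000
r_1(Δy) = -30.2500 / 72.5000 = -0.417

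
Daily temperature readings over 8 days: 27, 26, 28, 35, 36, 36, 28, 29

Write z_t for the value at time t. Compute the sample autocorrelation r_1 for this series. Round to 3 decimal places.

Mean z̄ = (27 + 26 + 28 + 35 + 36 + 36 + 28 + 29)/8 = 30.6250
Deviations from mean: -3.6250, -4.6250, -2.6250, 4.3750, 5.3750, 5.3750, -2.6250, -1.6250
Σ(z_t−z̄)(z_{t+1}−z̄) = (16.7656) + (12.1406) + (-11.4844) + (23.5156) + (28.8906) + (-14.1094) + (4.2656) = 59.9844
Denominator Σ(z_t−z̄)² = 127.8750
r_1 = 59.9844 / 127.8750 = 0.469

0.469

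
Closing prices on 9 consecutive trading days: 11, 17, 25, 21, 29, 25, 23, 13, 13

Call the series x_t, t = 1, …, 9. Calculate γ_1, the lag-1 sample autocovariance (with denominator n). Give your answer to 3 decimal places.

Mean x̄ = (11 + 17 + 25 + 21 + 29 + 25 + 23 + 13 + 13)/9 = 19.6667
Σ_{t=1}^{8}(x_t−x̄)(x_{t+1}−x̄) = 118.2222
γ_1 = 118.2222 / 9 = 13.136

13.136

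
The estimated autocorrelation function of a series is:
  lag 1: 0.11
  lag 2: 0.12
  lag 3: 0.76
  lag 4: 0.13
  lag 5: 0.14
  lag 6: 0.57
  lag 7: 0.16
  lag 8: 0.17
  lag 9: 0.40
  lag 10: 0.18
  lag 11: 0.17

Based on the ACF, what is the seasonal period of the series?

The largest autocorrelation is r_3 = 0.76, with weaker echoes at lags 6 (0.57) and 9 (0.40); the remaining lags stay at or below 0.18.
The dominant spike at lag 3 indicates a seasonal period of 3.

3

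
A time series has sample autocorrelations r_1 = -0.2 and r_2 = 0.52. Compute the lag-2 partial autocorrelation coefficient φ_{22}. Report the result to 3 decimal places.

φ_{22} = (r_2 − r_1²) / (1 − r_1²)
r_1² = (-0.2)² = 0.04
Numerator = 0.52 − 0.0400 = 0.4800; denominator = 1 − 0.0400 = 0.9600
φ_{22} = 0.4800 / 0.9600 = 0.500

0.500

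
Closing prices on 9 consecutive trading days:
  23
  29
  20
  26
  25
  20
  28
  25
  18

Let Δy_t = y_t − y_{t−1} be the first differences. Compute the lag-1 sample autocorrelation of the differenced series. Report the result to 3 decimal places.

-0.520

First differences Δy: 6, -9, 6, -1, -5, 8, -3, -7
Mean of differences = -0.6250
Numerator Σ(Δy_t−Δȳ)(Δy_{t+1}−Δȳ) = -154.8906
Denominator Σ(Δy_t−Δȳ)² = 297.8750
r_1(Δy) = -154.8906 / 297.8750 = -0.520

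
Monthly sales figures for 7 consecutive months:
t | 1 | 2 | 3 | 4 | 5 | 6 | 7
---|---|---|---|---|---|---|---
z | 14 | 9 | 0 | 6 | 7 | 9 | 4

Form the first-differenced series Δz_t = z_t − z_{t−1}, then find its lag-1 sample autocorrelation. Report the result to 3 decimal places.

-0.089

First differences Δz: -5, -9, 6, 1, 2, -5
Mean of differences = -1.6667
Numerator Σ(Δz_t−Δz̄)(Δz_{t+1}−Δz̄) = -13.7778
Denominator Σ(Δz_t−Δz̄)² = 155.3333
r_1(Δz) = -13.7778 / 155.3333 = -0.089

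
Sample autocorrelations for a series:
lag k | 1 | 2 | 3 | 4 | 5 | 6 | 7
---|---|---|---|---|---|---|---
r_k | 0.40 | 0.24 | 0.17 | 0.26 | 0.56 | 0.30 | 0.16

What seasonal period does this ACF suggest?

The largest autocorrelation is r_5 = 0.56; the remaining lags stay at or below 0.40. The elevated value at lag 1 (0.40), dropping to 0.24 at lag 2, reflects decaying short-term dependence rather than seasonality.
The dominant spike at lag 5 indicates a seasonal period of 5.

5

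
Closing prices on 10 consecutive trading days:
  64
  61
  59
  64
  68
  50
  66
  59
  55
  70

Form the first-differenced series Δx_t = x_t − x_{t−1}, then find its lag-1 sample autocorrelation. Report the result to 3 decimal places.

First differences Δx: -3, -2, 5, 4, -18, 16, -7, -4, 15
Mean of differences = 0.6667
Numerator Σ(Δx_t−Δx̄)(Δx_{t+1}−Δx̄) = -484.4444
Denominator Σ(Δx_t−Δx̄)² = 920.0000
r_1(Δx) = -484.4444 / 920.0000 = -0.527

-0.527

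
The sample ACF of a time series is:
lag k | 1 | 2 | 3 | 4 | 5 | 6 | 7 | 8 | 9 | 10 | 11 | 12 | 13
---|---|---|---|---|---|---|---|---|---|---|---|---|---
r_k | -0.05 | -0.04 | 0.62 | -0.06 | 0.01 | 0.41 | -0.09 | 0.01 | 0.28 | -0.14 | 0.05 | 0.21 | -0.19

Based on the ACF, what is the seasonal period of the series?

3

The largest autocorrelation is r_3 = 0.62, with weaker echoes at lags 6 (0.41), 9 (0.28) and 12 (0.21); the remaining lags stay at or below 0.05.
The dominant spike at lag 3 indicates a seasonal period of 3.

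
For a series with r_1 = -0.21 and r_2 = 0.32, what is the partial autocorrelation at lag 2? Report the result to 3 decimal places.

0.289

φ_{22} = (r_2 − r_1²) / (1 − r_1²)
r_1² = (-0.21)² = 0.0441
Numerator = 0.32 − 0.0441 = 0.2759; denominator = 1 − 0.0441 = 0.9559
φ_{22} = 0.2759 / 0.9559 = 0.289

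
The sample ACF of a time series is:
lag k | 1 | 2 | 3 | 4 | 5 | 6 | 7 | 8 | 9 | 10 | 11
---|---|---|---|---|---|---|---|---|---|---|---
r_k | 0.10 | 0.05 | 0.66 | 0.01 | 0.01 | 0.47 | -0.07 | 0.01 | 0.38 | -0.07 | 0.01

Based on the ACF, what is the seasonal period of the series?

The largest autocorrelation is r_3 = 0.66, with weaker echoes at lags 6 (0.47) and 9 (0.38); the remaining lags stay at or below 0.10.
The dominant spike at lag 3 indicates a seasonal period of 3.

3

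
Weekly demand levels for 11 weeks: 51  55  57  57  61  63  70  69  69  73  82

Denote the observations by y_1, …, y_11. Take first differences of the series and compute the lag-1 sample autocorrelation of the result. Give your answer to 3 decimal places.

-0.071

First differences Δy: 4, 2, 0, 4, 2, 7, -1, 0, 4, 9
Mean of differences = 3.1000
Numerator Σ(Δy_t−Δȳ)(Δy_{t+1}−Δȳ) = -6.4100
Denominator Σ(Δy_t−Δȳ)² = 90.9000
r_1(Δy) = -6.4100 / 90.9000 = -0.071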